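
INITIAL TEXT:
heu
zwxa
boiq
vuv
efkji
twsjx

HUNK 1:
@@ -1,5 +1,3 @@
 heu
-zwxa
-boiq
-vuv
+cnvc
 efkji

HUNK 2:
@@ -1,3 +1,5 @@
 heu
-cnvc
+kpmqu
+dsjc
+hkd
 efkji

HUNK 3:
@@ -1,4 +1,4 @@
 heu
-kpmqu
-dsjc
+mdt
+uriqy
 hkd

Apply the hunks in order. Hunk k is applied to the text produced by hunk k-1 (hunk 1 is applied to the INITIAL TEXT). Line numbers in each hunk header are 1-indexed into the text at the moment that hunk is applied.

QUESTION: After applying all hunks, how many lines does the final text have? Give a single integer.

Hunk 1: at line 1 remove [zwxa,boiq,vuv] add [cnvc] -> 4 lines: heu cnvc efkji twsjx
Hunk 2: at line 1 remove [cnvc] add [kpmqu,dsjc,hkd] -> 6 lines: heu kpmqu dsjc hkd efkji twsjx
Hunk 3: at line 1 remove [kpmqu,dsjc] add [mdt,uriqy] -> 6 lines: heu mdt uriqy hkd efkji twsjx
Final line count: 6

Answer: 6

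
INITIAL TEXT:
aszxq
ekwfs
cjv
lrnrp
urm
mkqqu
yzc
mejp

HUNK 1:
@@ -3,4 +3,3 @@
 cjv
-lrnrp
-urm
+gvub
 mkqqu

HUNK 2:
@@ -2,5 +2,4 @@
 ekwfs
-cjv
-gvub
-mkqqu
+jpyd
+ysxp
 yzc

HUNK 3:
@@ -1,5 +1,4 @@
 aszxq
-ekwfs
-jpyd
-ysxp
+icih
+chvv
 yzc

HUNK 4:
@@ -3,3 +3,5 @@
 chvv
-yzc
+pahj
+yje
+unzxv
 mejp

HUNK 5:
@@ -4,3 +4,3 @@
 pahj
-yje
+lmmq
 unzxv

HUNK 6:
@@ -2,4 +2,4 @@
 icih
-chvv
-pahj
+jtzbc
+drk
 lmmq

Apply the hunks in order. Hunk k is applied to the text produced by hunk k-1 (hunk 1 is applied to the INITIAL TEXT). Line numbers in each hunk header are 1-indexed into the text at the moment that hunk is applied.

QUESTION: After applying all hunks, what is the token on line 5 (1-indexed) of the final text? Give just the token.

Hunk 1: at line 3 remove [lrnrp,urm] add [gvub] -> 7 lines: aszxq ekwfs cjv gvub mkqqu yzc mejp
Hunk 2: at line 2 remove [cjv,gvub,mkqqu] add [jpyd,ysxp] -> 6 lines: aszxq ekwfs jpyd ysxp yzc mejp
Hunk 3: at line 1 remove [ekwfs,jpyd,ysxp] add [icih,chvv] -> 5 lines: aszxq icih chvv yzc mejp
Hunk 4: at line 3 remove [yzc] add [pahj,yje,unzxv] -> 7 lines: aszxq icih chvv pahj yje unzxv mejp
Hunk 5: at line 4 remove [yje] add [lmmq] -> 7 lines: aszxq icih chvv pahj lmmq unzxv mejp
Hunk 6: at line 2 remove [chvv,pahj] add [jtzbc,drk] -> 7 lines: aszxq icih jtzbc drk lmmq unzxv mejp
Final line 5: lmmq

Answer: lmmq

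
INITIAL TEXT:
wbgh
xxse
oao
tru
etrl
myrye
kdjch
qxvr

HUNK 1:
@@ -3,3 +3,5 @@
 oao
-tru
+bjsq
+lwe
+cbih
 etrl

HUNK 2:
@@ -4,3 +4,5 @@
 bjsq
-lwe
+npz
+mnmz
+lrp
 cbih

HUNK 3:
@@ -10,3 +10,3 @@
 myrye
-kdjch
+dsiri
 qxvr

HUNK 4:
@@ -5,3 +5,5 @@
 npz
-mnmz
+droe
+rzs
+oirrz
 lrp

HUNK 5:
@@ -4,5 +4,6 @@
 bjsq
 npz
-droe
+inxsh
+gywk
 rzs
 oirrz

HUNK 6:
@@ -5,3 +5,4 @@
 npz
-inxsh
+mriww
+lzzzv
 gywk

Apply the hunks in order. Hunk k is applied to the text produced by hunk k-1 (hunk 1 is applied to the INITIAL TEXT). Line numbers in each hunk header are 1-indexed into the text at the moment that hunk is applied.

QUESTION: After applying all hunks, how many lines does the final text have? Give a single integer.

Hunk 1: at line 3 remove [tru] add [bjsq,lwe,cbih] -> 10 lines: wbgh xxse oao bjsq lwe cbih etrl myrye kdjch qxvr
Hunk 2: at line 4 remove [lwe] add [npz,mnmz,lrp] -> 12 lines: wbgh xxse oao bjsq npz mnmz lrp cbih etrl myrye kdjch qxvr
Hunk 3: at line 10 remove [kdjch] add [dsiri] -> 12 lines: wbgh xxse oao bjsq npz mnmz lrp cbih etrl myrye dsiri qxvr
Hunk 4: at line 5 remove [mnmz] add [droe,rzs,oirrz] -> 14 lines: wbgh xxse oao bjsq npz droe rzs oirrz lrp cbih etrl myrye dsiri qxvr
Hunk 5: at line 4 remove [droe] add [inxsh,gywk] -> 15 lines: wbgh xxse oao bjsq npz inxsh gywk rzs oirrz lrp cbih etrl myrye dsiri qxvr
Hunk 6: at line 5 remove [inxsh] add [mriww,lzzzv] -> 16 lines: wbgh xxse oao bjsq npz mriww lzzzv gywk rzs oirrz lrp cbih etrl myrye dsiri qxvr
Final line count: 16

Answer: 16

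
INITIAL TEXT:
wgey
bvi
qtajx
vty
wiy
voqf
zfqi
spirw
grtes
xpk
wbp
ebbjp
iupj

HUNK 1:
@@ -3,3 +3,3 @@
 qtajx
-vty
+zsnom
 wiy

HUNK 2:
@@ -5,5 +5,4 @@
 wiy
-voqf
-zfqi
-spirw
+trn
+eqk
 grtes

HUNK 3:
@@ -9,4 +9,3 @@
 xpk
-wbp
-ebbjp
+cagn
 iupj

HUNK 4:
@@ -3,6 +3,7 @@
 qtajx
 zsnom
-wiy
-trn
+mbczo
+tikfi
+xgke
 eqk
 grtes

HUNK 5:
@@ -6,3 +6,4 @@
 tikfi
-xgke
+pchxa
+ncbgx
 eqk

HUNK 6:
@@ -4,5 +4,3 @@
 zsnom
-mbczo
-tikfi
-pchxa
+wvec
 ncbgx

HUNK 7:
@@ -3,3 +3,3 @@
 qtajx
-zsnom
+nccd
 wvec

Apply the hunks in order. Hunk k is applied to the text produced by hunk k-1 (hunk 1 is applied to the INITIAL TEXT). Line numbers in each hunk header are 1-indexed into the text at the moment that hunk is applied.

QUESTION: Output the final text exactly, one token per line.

Hunk 1: at line 3 remove [vty] add [zsnom] -> 13 lines: wgey bvi qtajx zsnom wiy voqf zfqi spirw grtes xpk wbp ebbjp iupj
Hunk 2: at line 5 remove [voqf,zfqi,spirw] add [trn,eqk] -> 12 lines: wgey bvi qtajx zsnom wiy trn eqk grtes xpk wbp ebbjp iupj
Hunk 3: at line 9 remove [wbp,ebbjp] add [cagn] -> 11 lines: wgey bvi qtajx zsnom wiy trn eqk grtes xpk cagn iupj
Hunk 4: at line 3 remove [wiy,trn] add [mbczo,tikfi,xgke] -> 12 lines: wgey bvi qtajx zsnom mbczo tikfi xgke eqk grtes xpk cagn iupj
Hunk 5: at line 6 remove [xgke] add [pchxa,ncbgx] -> 13 lines: wgey bvi qtajx zsnom mbczo tikfi pchxa ncbgx eqk grtes xpk cagn iupj
Hunk 6: at line 4 remove [mbczo,tikfi,pchxa] add [wvec] -> 11 lines: wgey bvi qtajx zsnom wvec ncbgx eqk grtes xpk cagn iupj
Hunk 7: at line 3 remove [zsnom] add [nccd] -> 11 lines: wgey bvi qtajx nccd wvec ncbgx eqk grtes xpk cagn iupj

Answer: wgey
bvi
qtajx
nccd
wvec
ncbgx
eqk
grtes
xpk
cagn
iupj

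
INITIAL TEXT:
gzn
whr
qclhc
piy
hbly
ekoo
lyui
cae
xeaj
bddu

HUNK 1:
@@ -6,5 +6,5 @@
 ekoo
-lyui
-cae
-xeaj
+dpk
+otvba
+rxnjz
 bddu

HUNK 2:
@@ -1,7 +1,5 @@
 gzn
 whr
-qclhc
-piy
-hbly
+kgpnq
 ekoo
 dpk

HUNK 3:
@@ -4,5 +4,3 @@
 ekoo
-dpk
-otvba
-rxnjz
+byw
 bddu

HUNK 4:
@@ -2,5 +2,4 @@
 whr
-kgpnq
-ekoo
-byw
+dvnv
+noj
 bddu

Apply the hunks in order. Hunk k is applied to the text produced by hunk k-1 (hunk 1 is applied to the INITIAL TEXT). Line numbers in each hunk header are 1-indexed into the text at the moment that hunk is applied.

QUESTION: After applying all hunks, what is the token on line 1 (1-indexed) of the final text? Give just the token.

Hunk 1: at line 6 remove [lyui,cae,xeaj] add [dpk,otvba,rxnjz] -> 10 lines: gzn whr qclhc piy hbly ekoo dpk otvba rxnjz bddu
Hunk 2: at line 1 remove [qclhc,piy,hbly] add [kgpnq] -> 8 lines: gzn whr kgpnq ekoo dpk otvba rxnjz bddu
Hunk 3: at line 4 remove [dpk,otvba,rxnjz] add [byw] -> 6 lines: gzn whr kgpnq ekoo byw bddu
Hunk 4: at line 2 remove [kgpnq,ekoo,byw] add [dvnv,noj] -> 5 lines: gzn whr dvnv noj bddu
Final line 1: gzn

Answer: gzn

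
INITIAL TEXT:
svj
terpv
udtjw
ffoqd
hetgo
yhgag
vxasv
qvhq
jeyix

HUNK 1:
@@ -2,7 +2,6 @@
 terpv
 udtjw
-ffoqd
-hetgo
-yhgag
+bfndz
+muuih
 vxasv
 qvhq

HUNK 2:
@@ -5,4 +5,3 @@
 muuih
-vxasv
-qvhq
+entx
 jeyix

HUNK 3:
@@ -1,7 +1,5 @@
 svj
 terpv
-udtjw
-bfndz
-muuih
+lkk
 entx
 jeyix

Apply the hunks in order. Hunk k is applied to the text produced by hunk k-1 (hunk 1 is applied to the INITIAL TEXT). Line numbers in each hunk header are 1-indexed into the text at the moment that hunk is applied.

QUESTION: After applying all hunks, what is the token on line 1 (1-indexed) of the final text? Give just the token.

Answer: svj

Derivation:
Hunk 1: at line 2 remove [ffoqd,hetgo,yhgag] add [bfndz,muuih] -> 8 lines: svj terpv udtjw bfndz muuih vxasv qvhq jeyix
Hunk 2: at line 5 remove [vxasv,qvhq] add [entx] -> 7 lines: svj terpv udtjw bfndz muuih entx jeyix
Hunk 3: at line 1 remove [udtjw,bfndz,muuih] add [lkk] -> 5 lines: svj terpv lkk entx jeyix
Final line 1: svj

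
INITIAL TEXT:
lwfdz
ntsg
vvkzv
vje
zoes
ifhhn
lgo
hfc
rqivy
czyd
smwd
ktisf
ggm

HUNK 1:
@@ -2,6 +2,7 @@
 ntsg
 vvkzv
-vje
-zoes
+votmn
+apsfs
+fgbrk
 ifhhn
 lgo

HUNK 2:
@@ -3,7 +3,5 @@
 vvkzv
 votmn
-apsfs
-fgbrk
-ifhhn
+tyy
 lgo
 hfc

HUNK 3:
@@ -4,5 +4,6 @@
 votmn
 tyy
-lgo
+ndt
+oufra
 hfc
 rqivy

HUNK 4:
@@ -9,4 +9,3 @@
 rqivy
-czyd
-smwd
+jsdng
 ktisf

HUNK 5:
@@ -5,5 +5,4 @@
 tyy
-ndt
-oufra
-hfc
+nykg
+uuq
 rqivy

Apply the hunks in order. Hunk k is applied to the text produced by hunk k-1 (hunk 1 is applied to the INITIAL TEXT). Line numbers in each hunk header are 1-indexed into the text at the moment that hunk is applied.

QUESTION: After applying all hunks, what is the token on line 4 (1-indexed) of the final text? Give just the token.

Hunk 1: at line 2 remove [vje,zoes] add [votmn,apsfs,fgbrk] -> 14 lines: lwfdz ntsg vvkzv votmn apsfs fgbrk ifhhn lgo hfc rqivy czyd smwd ktisf ggm
Hunk 2: at line 3 remove [apsfs,fgbrk,ifhhn] add [tyy] -> 12 lines: lwfdz ntsg vvkzv votmn tyy lgo hfc rqivy czyd smwd ktisf ggm
Hunk 3: at line 4 remove [lgo] add [ndt,oufra] -> 13 lines: lwfdz ntsg vvkzv votmn tyy ndt oufra hfc rqivy czyd smwd ktisf ggm
Hunk 4: at line 9 remove [czyd,smwd] add [jsdng] -> 12 lines: lwfdz ntsg vvkzv votmn tyy ndt oufra hfc rqivy jsdng ktisf ggm
Hunk 5: at line 5 remove [ndt,oufra,hfc] add [nykg,uuq] -> 11 lines: lwfdz ntsg vvkzv votmn tyy nykg uuq rqivy jsdng ktisf ggm
Final line 4: votmn

Answer: votmn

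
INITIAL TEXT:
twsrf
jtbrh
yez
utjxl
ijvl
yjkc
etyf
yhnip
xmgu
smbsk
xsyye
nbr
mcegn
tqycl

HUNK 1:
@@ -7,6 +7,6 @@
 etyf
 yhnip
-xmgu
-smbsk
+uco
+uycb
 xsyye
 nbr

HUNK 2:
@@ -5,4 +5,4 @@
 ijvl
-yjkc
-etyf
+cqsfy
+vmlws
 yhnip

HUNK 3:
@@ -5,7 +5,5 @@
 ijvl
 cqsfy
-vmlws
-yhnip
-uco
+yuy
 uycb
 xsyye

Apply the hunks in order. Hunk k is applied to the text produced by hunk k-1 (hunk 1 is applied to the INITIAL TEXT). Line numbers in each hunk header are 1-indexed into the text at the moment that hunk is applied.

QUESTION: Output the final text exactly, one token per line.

Answer: twsrf
jtbrh
yez
utjxl
ijvl
cqsfy
yuy
uycb
xsyye
nbr
mcegn
tqycl

Derivation:
Hunk 1: at line 7 remove [xmgu,smbsk] add [uco,uycb] -> 14 lines: twsrf jtbrh yez utjxl ijvl yjkc etyf yhnip uco uycb xsyye nbr mcegn tqycl
Hunk 2: at line 5 remove [yjkc,etyf] add [cqsfy,vmlws] -> 14 lines: twsrf jtbrh yez utjxl ijvl cqsfy vmlws yhnip uco uycb xsyye nbr mcegn tqycl
Hunk 3: at line 5 remove [vmlws,yhnip,uco] add [yuy] -> 12 lines: twsrf jtbrh yez utjxl ijvl cqsfy yuy uycb xsyye nbr mcegn tqycl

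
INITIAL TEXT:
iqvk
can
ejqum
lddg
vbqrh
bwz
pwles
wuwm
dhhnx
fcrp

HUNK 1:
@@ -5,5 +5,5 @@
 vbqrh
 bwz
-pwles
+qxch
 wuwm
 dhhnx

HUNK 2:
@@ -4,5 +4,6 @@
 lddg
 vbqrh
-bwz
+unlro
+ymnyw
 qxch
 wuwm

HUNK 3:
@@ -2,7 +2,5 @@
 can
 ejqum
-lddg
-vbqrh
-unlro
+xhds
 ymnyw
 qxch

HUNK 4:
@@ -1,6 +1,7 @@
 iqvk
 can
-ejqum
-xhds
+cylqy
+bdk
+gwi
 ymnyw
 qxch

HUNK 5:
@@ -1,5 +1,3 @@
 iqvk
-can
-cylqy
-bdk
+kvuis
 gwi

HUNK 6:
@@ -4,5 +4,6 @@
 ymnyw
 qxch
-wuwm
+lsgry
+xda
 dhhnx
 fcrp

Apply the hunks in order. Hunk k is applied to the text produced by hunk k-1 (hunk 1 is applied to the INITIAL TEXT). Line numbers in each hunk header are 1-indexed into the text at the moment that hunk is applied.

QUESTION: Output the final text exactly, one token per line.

Answer: iqvk
kvuis
gwi
ymnyw
qxch
lsgry
xda
dhhnx
fcrp

Derivation:
Hunk 1: at line 5 remove [pwles] add [qxch] -> 10 lines: iqvk can ejqum lddg vbqrh bwz qxch wuwm dhhnx fcrp
Hunk 2: at line 4 remove [bwz] add [unlro,ymnyw] -> 11 lines: iqvk can ejqum lddg vbqrh unlro ymnyw qxch wuwm dhhnx fcrp
Hunk 3: at line 2 remove [lddg,vbqrh,unlro] add [xhds] -> 9 lines: iqvk can ejqum xhds ymnyw qxch wuwm dhhnx fcrp
Hunk 4: at line 1 remove [ejqum,xhds] add [cylqy,bdk,gwi] -> 10 lines: iqvk can cylqy bdk gwi ymnyw qxch wuwm dhhnx fcrp
Hunk 5: at line 1 remove [can,cylqy,bdk] add [kvuis] -> 8 lines: iqvk kvuis gwi ymnyw qxch wuwm dhhnx fcrp
Hunk 6: at line 4 remove [wuwm] add [lsgry,xda] -> 9 lines: iqvk kvuis gwi ymnyw qxch lsgry xda dhhnx fcrp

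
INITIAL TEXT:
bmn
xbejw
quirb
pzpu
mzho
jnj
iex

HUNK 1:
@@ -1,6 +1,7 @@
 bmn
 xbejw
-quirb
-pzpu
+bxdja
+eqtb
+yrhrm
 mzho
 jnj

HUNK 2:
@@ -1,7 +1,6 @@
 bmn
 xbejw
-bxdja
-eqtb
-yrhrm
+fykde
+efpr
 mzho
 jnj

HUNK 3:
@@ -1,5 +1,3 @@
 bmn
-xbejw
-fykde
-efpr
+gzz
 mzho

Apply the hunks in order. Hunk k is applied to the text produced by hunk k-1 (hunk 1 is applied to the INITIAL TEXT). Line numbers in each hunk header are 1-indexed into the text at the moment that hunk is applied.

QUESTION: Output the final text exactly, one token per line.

Hunk 1: at line 1 remove [quirb,pzpu] add [bxdja,eqtb,yrhrm] -> 8 lines: bmn xbejw bxdja eqtb yrhrm mzho jnj iex
Hunk 2: at line 1 remove [bxdja,eqtb,yrhrm] add [fykde,efpr] -> 7 lines: bmn xbejw fykde efpr mzho jnj iex
Hunk 3: at line 1 remove [xbejw,fykde,efpr] add [gzz] -> 5 lines: bmn gzz mzho jnj iex

Answer: bmn
gzz
mzho
jnj
iex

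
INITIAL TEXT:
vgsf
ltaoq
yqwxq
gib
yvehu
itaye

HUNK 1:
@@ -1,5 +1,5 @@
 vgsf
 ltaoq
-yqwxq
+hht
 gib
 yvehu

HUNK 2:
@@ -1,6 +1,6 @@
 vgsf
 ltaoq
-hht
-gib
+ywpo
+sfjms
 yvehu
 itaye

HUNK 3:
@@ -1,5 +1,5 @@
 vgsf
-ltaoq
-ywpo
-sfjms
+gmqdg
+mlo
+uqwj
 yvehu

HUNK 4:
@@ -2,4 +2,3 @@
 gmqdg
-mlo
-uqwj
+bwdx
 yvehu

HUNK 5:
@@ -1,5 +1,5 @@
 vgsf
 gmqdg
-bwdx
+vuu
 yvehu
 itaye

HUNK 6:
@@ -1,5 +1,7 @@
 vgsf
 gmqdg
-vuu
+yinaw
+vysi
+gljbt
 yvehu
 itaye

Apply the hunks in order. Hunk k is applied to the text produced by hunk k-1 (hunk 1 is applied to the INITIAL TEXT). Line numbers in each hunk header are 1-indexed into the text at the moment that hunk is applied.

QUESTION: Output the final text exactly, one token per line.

Answer: vgsf
gmqdg
yinaw
vysi
gljbt
yvehu
itaye

Derivation:
Hunk 1: at line 1 remove [yqwxq] add [hht] -> 6 lines: vgsf ltaoq hht gib yvehu itaye
Hunk 2: at line 1 remove [hht,gib] add [ywpo,sfjms] -> 6 lines: vgsf ltaoq ywpo sfjms yvehu itaye
Hunk 3: at line 1 remove [ltaoq,ywpo,sfjms] add [gmqdg,mlo,uqwj] -> 6 lines: vgsf gmqdg mlo uqwj yvehu itaye
Hunk 4: at line 2 remove [mlo,uqwj] add [bwdx] -> 5 lines: vgsf gmqdg bwdx yvehu itaye
Hunk 5: at line 1 remove [bwdx] add [vuu] -> 5 lines: vgsf gmqdg vuu yvehu itaye
Hunk 6: at line 1 remove [vuu] add [yinaw,vysi,gljbt] -> 7 lines: vgsf gmqdg yinaw vysi gljbt yvehu itaye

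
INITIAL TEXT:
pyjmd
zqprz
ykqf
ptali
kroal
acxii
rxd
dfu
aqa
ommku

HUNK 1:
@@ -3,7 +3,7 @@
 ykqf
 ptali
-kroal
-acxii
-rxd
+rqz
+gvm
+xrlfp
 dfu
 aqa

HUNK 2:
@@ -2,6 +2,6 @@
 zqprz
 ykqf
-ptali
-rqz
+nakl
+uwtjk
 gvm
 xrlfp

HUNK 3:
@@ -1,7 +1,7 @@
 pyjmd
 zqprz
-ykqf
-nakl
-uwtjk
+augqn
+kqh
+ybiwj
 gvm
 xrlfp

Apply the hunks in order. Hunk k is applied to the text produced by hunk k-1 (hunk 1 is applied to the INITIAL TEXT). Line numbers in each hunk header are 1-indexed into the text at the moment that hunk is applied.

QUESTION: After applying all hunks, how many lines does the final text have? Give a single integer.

Answer: 10

Derivation:
Hunk 1: at line 3 remove [kroal,acxii,rxd] add [rqz,gvm,xrlfp] -> 10 lines: pyjmd zqprz ykqf ptali rqz gvm xrlfp dfu aqa ommku
Hunk 2: at line 2 remove [ptali,rqz] add [nakl,uwtjk] -> 10 lines: pyjmd zqprz ykqf nakl uwtjk gvm xrlfp dfu aqa ommku
Hunk 3: at line 1 remove [ykqf,nakl,uwtjk] add [augqn,kqh,ybiwj] -> 10 lines: pyjmd zqprz augqn kqh ybiwj gvm xrlfp dfu aqa ommku
Final line count: 10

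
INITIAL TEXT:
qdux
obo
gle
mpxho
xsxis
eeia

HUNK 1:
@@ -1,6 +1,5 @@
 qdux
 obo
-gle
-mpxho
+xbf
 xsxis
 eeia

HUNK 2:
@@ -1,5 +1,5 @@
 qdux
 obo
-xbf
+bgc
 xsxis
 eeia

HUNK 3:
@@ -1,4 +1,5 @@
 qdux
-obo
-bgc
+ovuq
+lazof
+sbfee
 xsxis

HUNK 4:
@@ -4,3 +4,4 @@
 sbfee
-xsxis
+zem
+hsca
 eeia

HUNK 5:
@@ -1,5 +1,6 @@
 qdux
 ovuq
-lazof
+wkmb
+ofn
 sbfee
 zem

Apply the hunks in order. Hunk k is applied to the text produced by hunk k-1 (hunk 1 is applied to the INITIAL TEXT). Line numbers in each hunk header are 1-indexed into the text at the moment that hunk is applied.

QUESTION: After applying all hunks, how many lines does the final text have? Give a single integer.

Answer: 8

Derivation:
Hunk 1: at line 1 remove [gle,mpxho] add [xbf] -> 5 lines: qdux obo xbf xsxis eeia
Hunk 2: at line 1 remove [xbf] add [bgc] -> 5 lines: qdux obo bgc xsxis eeia
Hunk 3: at line 1 remove [obo,bgc] add [ovuq,lazof,sbfee] -> 6 lines: qdux ovuq lazof sbfee xsxis eeia
Hunk 4: at line 4 remove [xsxis] add [zem,hsca] -> 7 lines: qdux ovuq lazof sbfee zem hsca eeia
Hunk 5: at line 1 remove [lazof] add [wkmb,ofn] -> 8 lines: qdux ovuq wkmb ofn sbfee zem hsca eeia
Final line count: 8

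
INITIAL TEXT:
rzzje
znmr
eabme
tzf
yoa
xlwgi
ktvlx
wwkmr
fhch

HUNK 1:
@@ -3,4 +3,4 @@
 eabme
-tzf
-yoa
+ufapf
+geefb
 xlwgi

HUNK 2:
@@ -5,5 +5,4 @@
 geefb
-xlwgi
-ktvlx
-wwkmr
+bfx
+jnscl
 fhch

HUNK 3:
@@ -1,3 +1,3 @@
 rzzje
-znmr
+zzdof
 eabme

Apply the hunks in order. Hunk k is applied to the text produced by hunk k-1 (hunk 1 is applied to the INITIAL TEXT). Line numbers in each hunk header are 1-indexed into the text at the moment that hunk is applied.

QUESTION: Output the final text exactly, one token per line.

Hunk 1: at line 3 remove [tzf,yoa] add [ufapf,geefb] -> 9 lines: rzzje znmr eabme ufapf geefb xlwgi ktvlx wwkmr fhch
Hunk 2: at line 5 remove [xlwgi,ktvlx,wwkmr] add [bfx,jnscl] -> 8 lines: rzzje znmr eabme ufapf geefb bfx jnscl fhch
Hunk 3: at line 1 remove [znmr] add [zzdof] -> 8 lines: rzzje zzdof eabme ufapf geefb bfx jnscl fhch

Answer: rzzje
zzdof
eabme
ufapf
geefb
bfx
jnscl
fhch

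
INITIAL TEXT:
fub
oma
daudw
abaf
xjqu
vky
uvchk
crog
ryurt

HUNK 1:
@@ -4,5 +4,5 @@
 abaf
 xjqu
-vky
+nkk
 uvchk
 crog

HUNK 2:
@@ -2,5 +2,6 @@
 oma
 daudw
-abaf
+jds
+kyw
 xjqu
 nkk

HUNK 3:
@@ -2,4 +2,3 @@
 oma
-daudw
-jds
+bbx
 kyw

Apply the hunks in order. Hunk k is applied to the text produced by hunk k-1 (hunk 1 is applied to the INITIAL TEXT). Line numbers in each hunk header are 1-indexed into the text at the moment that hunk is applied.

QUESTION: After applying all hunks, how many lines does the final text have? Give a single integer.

Hunk 1: at line 4 remove [vky] add [nkk] -> 9 lines: fub oma daudw abaf xjqu nkk uvchk crog ryurt
Hunk 2: at line 2 remove [abaf] add [jds,kyw] -> 10 lines: fub oma daudw jds kyw xjqu nkk uvchk crog ryurt
Hunk 3: at line 2 remove [daudw,jds] add [bbx] -> 9 lines: fub oma bbx kyw xjqu nkk uvchk crog ryurt
Final line count: 9

Answer: 9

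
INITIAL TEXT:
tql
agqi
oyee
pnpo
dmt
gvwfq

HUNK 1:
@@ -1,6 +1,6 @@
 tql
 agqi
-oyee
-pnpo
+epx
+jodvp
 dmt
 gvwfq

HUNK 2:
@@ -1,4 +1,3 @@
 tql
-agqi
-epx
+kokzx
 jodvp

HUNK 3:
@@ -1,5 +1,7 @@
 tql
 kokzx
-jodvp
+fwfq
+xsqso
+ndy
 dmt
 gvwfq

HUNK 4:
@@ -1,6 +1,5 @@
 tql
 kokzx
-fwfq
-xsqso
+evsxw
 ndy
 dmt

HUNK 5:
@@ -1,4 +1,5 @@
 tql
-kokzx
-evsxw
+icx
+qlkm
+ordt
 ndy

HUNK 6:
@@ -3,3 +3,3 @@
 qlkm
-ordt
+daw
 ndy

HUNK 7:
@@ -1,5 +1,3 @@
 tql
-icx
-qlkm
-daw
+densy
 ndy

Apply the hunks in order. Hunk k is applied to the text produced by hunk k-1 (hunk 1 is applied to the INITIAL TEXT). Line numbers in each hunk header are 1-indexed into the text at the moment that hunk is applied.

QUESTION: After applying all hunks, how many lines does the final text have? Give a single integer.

Hunk 1: at line 1 remove [oyee,pnpo] add [epx,jodvp] -> 6 lines: tql agqi epx jodvp dmt gvwfq
Hunk 2: at line 1 remove [agqi,epx] add [kokzx] -> 5 lines: tql kokzx jodvp dmt gvwfq
Hunk 3: at line 1 remove [jodvp] add [fwfq,xsqso,ndy] -> 7 lines: tql kokzx fwfq xsqso ndy dmt gvwfq
Hunk 4: at line 1 remove [fwfq,xsqso] add [evsxw] -> 6 lines: tql kokzx evsxw ndy dmt gvwfq
Hunk 5: at line 1 remove [kokzx,evsxw] add [icx,qlkm,ordt] -> 7 lines: tql icx qlkm ordt ndy dmt gvwfq
Hunk 6: at line 3 remove [ordt] add [daw] -> 7 lines: tql icx qlkm daw ndy dmt gvwfq
Hunk 7: at line 1 remove [icx,qlkm,daw] add [densy] -> 5 lines: tql densy ndy dmt gvwfq
Final line count: 5

Answer: 5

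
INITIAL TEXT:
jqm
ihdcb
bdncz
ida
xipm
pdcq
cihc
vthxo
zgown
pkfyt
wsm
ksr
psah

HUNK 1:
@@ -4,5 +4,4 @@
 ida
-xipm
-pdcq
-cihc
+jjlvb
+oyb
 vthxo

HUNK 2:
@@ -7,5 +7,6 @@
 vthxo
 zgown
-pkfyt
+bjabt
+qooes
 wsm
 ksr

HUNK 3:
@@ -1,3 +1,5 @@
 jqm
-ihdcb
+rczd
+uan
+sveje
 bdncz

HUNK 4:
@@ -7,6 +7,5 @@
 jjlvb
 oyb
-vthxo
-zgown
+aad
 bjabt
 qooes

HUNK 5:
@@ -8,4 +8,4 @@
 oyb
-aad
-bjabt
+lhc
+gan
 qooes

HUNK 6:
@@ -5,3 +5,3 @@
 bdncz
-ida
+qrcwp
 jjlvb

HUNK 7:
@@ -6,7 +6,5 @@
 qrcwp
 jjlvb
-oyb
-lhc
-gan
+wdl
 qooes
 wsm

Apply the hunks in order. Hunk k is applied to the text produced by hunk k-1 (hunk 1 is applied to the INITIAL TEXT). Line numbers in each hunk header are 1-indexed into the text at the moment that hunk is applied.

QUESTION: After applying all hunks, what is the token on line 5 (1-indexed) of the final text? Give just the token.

Answer: bdncz

Derivation:
Hunk 1: at line 4 remove [xipm,pdcq,cihc] add [jjlvb,oyb] -> 12 lines: jqm ihdcb bdncz ida jjlvb oyb vthxo zgown pkfyt wsm ksr psah
Hunk 2: at line 7 remove [pkfyt] add [bjabt,qooes] -> 13 lines: jqm ihdcb bdncz ida jjlvb oyb vthxo zgown bjabt qooes wsm ksr psah
Hunk 3: at line 1 remove [ihdcb] add [rczd,uan,sveje] -> 15 lines: jqm rczd uan sveje bdncz ida jjlvb oyb vthxo zgown bjabt qooes wsm ksr psah
Hunk 4: at line 7 remove [vthxo,zgown] add [aad] -> 14 lines: jqm rczd uan sveje bdncz ida jjlvb oyb aad bjabt qooes wsm ksr psah
Hunk 5: at line 8 remove [aad,bjabt] add [lhc,gan] -> 14 lines: jqm rczd uan sveje bdncz ida jjlvb oyb lhc gan qooes wsm ksr psah
Hunk 6: at line 5 remove [ida] add [qrcwp] -> 14 lines: jqm rczd uan sveje bdncz qrcwp jjlvb oyb lhc gan qooes wsm ksr psah
Hunk 7: at line 6 remove [oyb,lhc,gan] add [wdl] -> 12 lines: jqm rczd uan sveje bdncz qrcwp jjlvb wdl qooes wsm ksr psah
Final line 5: bdncz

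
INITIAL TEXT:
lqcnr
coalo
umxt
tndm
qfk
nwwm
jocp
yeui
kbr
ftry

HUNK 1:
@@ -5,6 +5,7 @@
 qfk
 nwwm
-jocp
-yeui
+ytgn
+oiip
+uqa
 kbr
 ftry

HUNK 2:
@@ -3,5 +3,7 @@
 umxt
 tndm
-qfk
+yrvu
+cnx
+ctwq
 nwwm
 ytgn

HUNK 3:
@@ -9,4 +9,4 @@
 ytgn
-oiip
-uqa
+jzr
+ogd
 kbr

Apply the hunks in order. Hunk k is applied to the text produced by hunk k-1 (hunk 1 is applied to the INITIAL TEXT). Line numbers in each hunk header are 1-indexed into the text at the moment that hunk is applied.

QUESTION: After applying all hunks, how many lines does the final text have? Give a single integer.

Hunk 1: at line 5 remove [jocp,yeui] add [ytgn,oiip,uqa] -> 11 lines: lqcnr coalo umxt tndm qfk nwwm ytgn oiip uqa kbr ftry
Hunk 2: at line 3 remove [qfk] add [yrvu,cnx,ctwq] -> 13 lines: lqcnr coalo umxt tndm yrvu cnx ctwq nwwm ytgn oiip uqa kbr ftry
Hunk 3: at line 9 remove [oiip,uqa] add [jzr,ogd] -> 13 lines: lqcnr coalo umxt tndm yrvu cnx ctwq nwwm ytgn jzr ogd kbr ftry
Final line count: 13

Answer: 13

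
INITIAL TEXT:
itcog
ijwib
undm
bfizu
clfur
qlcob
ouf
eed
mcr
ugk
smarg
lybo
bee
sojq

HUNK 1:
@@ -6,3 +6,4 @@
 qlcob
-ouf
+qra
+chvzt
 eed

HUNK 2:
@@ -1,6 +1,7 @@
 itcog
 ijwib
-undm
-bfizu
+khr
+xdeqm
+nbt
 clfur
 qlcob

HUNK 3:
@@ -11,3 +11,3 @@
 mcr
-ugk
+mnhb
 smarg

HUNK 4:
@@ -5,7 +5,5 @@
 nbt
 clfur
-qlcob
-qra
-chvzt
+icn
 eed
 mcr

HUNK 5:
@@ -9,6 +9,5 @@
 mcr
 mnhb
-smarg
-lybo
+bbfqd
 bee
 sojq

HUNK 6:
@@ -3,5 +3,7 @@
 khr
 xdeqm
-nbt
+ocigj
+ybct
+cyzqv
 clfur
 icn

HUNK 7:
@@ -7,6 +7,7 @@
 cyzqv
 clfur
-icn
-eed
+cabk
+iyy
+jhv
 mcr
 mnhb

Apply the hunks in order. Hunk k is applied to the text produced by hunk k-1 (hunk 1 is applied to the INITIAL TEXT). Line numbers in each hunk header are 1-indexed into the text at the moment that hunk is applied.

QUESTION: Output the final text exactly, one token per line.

Answer: itcog
ijwib
khr
xdeqm
ocigj
ybct
cyzqv
clfur
cabk
iyy
jhv
mcr
mnhb
bbfqd
bee
sojq

Derivation:
Hunk 1: at line 6 remove [ouf] add [qra,chvzt] -> 15 lines: itcog ijwib undm bfizu clfur qlcob qra chvzt eed mcr ugk smarg lybo bee sojq
Hunk 2: at line 1 remove [undm,bfizu] add [khr,xdeqm,nbt] -> 16 lines: itcog ijwib khr xdeqm nbt clfur qlcob qra chvzt eed mcr ugk smarg lybo bee sojq
Hunk 3: at line 11 remove [ugk] add [mnhb] -> 16 lines: itcog ijwib khr xdeqm nbt clfur qlcob qra chvzt eed mcr mnhb smarg lybo bee sojq
Hunk 4: at line 5 remove [qlcob,qra,chvzt] add [icn] -> 14 lines: itcog ijwib khr xdeqm nbt clfur icn eed mcr mnhb smarg lybo bee sojq
Hunk 5: at line 9 remove [smarg,lybo] add [bbfqd] -> 13 lines: itcog ijwib khr xdeqm nbt clfur icn eed mcr mnhb bbfqd bee sojq
Hunk 6: at line 3 remove [nbt] add [ocigj,ybct,cyzqv] -> 15 lines: itcog ijwib khr xdeqm ocigj ybct cyzqv clfur icn eed mcr mnhb bbfqd bee sojq
Hunk 7: at line 7 remove [icn,eed] add [cabk,iyy,jhv] -> 16 lines: itcog ijwib khr xdeqm ocigj ybct cyzqv clfur cabk iyy jhv mcr mnhb bbfqd bee sojq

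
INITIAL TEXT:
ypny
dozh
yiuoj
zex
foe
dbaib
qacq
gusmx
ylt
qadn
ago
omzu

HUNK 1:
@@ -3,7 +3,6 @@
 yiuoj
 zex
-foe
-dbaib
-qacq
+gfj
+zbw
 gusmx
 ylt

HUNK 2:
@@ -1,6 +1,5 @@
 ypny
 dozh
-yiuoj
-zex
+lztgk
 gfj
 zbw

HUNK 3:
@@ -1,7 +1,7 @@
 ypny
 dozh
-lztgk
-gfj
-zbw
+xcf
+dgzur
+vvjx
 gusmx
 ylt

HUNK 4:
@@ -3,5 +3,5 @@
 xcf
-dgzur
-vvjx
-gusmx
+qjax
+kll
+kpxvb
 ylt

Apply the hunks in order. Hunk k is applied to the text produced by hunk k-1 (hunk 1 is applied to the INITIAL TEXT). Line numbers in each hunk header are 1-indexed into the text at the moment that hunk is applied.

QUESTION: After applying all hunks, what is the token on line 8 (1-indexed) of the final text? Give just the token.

Hunk 1: at line 3 remove [foe,dbaib,qacq] add [gfj,zbw] -> 11 lines: ypny dozh yiuoj zex gfj zbw gusmx ylt qadn ago omzu
Hunk 2: at line 1 remove [yiuoj,zex] add [lztgk] -> 10 lines: ypny dozh lztgk gfj zbw gusmx ylt qadn ago omzu
Hunk 3: at line 1 remove [lztgk,gfj,zbw] add [xcf,dgzur,vvjx] -> 10 lines: ypny dozh xcf dgzur vvjx gusmx ylt qadn ago omzu
Hunk 4: at line 3 remove [dgzur,vvjx,gusmx] add [qjax,kll,kpxvb] -> 10 lines: ypny dozh xcf qjax kll kpxvb ylt qadn ago omzu
Final line 8: qadn

Answer: qadn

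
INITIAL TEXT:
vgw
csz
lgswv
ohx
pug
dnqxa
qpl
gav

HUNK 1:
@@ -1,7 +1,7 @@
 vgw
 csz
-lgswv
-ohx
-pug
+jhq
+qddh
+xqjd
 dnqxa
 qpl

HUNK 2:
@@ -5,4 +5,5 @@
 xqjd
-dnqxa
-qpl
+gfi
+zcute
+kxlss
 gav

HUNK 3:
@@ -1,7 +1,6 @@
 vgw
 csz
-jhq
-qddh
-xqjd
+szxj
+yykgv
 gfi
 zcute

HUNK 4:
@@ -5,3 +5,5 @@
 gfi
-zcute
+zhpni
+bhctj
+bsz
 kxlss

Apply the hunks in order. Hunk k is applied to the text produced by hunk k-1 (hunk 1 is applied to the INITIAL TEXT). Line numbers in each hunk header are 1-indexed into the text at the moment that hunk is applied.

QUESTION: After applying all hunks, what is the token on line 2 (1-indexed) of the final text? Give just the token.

Answer: csz

Derivation:
Hunk 1: at line 1 remove [lgswv,ohx,pug] add [jhq,qddh,xqjd] -> 8 lines: vgw csz jhq qddh xqjd dnqxa qpl gav
Hunk 2: at line 5 remove [dnqxa,qpl] add [gfi,zcute,kxlss] -> 9 lines: vgw csz jhq qddh xqjd gfi zcute kxlss gav
Hunk 3: at line 1 remove [jhq,qddh,xqjd] add [szxj,yykgv] -> 8 lines: vgw csz szxj yykgv gfi zcute kxlss gav
Hunk 4: at line 5 remove [zcute] add [zhpni,bhctj,bsz] -> 10 lines: vgw csz szxj yykgv gfi zhpni bhctj bsz kxlss gav
Final line 2: csz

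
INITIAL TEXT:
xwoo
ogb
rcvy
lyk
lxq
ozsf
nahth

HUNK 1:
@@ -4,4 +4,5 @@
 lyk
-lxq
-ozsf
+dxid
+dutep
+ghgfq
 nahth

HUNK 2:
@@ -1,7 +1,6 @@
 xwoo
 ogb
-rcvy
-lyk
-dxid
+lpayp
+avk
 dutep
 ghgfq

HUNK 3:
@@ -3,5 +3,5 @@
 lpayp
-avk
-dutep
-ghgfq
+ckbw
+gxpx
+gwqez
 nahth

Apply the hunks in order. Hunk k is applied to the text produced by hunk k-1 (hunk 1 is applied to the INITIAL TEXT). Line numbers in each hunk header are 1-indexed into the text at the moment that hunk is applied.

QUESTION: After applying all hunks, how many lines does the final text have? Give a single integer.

Answer: 7

Derivation:
Hunk 1: at line 4 remove [lxq,ozsf] add [dxid,dutep,ghgfq] -> 8 lines: xwoo ogb rcvy lyk dxid dutep ghgfq nahth
Hunk 2: at line 1 remove [rcvy,lyk,dxid] add [lpayp,avk] -> 7 lines: xwoo ogb lpayp avk dutep ghgfq nahth
Hunk 3: at line 3 remove [avk,dutep,ghgfq] add [ckbw,gxpx,gwqez] -> 7 lines: xwoo ogb lpayp ckbw gxpx gwqez nahth
Final line count: 7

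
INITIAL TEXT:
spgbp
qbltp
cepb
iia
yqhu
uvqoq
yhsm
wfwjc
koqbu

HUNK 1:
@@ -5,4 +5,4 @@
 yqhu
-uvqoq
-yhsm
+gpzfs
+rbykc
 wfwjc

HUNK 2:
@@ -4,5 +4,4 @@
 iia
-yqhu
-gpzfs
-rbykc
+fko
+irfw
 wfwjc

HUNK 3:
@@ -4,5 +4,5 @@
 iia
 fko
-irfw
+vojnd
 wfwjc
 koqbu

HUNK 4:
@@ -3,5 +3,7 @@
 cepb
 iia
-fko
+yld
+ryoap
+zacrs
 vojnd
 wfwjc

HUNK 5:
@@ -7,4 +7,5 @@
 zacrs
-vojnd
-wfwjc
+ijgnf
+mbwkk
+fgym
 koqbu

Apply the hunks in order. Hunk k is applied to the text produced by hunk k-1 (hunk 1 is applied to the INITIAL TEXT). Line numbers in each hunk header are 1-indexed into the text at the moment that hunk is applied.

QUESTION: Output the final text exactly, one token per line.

Answer: spgbp
qbltp
cepb
iia
yld
ryoap
zacrs
ijgnf
mbwkk
fgym
koqbu

Derivation:
Hunk 1: at line 5 remove [uvqoq,yhsm] add [gpzfs,rbykc] -> 9 lines: spgbp qbltp cepb iia yqhu gpzfs rbykc wfwjc koqbu
Hunk 2: at line 4 remove [yqhu,gpzfs,rbykc] add [fko,irfw] -> 8 lines: spgbp qbltp cepb iia fko irfw wfwjc koqbu
Hunk 3: at line 4 remove [irfw] add [vojnd] -> 8 lines: spgbp qbltp cepb iia fko vojnd wfwjc koqbu
Hunk 4: at line 3 remove [fko] add [yld,ryoap,zacrs] -> 10 lines: spgbp qbltp cepb iia yld ryoap zacrs vojnd wfwjc koqbu
Hunk 5: at line 7 remove [vojnd,wfwjc] add [ijgnf,mbwkk,fgym] -> 11 lines: spgbp qbltp cepb iia yld ryoap zacrs ijgnf mbwkk fgym koqbu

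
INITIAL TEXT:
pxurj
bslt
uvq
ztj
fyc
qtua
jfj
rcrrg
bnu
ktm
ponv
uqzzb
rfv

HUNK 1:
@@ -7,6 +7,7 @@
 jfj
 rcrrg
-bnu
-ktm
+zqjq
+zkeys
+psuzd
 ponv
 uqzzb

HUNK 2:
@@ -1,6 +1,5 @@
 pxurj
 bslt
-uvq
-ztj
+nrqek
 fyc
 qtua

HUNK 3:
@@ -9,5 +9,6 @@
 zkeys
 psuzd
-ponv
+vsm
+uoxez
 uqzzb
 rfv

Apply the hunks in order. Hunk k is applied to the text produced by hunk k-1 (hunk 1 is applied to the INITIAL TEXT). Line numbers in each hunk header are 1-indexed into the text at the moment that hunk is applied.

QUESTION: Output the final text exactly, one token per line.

Answer: pxurj
bslt
nrqek
fyc
qtua
jfj
rcrrg
zqjq
zkeys
psuzd
vsm
uoxez
uqzzb
rfv

Derivation:
Hunk 1: at line 7 remove [bnu,ktm] add [zqjq,zkeys,psuzd] -> 14 lines: pxurj bslt uvq ztj fyc qtua jfj rcrrg zqjq zkeys psuzd ponv uqzzb rfv
Hunk 2: at line 1 remove [uvq,ztj] add [nrqek] -> 13 lines: pxurj bslt nrqek fyc qtua jfj rcrrg zqjq zkeys psuzd ponv uqzzb rfv
Hunk 3: at line 9 remove [ponv] add [vsm,uoxez] -> 14 lines: pxurj bslt nrqek fyc qtua jfj rcrrg zqjq zkeys psuzd vsm uoxez uqzzb rfv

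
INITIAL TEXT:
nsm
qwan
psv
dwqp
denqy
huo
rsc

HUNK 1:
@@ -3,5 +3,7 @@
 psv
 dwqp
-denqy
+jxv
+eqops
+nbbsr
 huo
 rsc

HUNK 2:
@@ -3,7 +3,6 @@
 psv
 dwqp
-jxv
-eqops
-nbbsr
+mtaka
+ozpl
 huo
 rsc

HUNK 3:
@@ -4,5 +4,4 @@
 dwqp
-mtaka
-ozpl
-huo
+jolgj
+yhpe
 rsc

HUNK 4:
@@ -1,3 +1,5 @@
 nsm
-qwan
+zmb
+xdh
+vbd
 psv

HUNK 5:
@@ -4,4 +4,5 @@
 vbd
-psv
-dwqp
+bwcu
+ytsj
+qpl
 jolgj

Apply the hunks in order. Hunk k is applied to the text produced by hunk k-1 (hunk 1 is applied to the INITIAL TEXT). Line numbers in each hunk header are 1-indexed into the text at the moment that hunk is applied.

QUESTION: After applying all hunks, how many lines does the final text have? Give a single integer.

Hunk 1: at line 3 remove [denqy] add [jxv,eqops,nbbsr] -> 9 lines: nsm qwan psv dwqp jxv eqops nbbsr huo rsc
Hunk 2: at line 3 remove [jxv,eqops,nbbsr] add [mtaka,ozpl] -> 8 lines: nsm qwan psv dwqp mtaka ozpl huo rsc
Hunk 3: at line 4 remove [mtaka,ozpl,huo] add [jolgj,yhpe] -> 7 lines: nsm qwan psv dwqp jolgj yhpe rsc
Hunk 4: at line 1 remove [qwan] add [zmb,xdh,vbd] -> 9 lines: nsm zmb xdh vbd psv dwqp jolgj yhpe rsc
Hunk 5: at line 4 remove [psv,dwqp] add [bwcu,ytsj,qpl] -> 10 lines: nsm zmb xdh vbd bwcu ytsj qpl jolgj yhpe rsc
Final line count: 10

Answer: 10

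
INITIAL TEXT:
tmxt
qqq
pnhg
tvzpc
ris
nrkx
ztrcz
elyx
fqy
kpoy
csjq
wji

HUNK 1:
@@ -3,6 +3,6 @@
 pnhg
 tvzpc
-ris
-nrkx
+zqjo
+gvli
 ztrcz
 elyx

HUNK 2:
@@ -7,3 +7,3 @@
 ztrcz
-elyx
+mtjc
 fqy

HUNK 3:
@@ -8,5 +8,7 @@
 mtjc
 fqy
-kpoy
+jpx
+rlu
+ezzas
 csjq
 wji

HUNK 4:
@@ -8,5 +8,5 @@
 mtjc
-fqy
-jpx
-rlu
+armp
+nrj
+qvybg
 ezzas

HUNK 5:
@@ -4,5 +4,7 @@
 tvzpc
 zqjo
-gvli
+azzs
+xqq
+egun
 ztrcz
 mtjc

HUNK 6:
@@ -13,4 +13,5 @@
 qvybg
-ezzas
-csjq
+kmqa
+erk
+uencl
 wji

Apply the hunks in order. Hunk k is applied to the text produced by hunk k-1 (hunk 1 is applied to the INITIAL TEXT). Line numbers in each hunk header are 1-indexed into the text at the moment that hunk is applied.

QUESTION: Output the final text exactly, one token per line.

Answer: tmxt
qqq
pnhg
tvzpc
zqjo
azzs
xqq
egun
ztrcz
mtjc
armp
nrj
qvybg
kmqa
erk
uencl
wji

Derivation:
Hunk 1: at line 3 remove [ris,nrkx] add [zqjo,gvli] -> 12 lines: tmxt qqq pnhg tvzpc zqjo gvli ztrcz elyx fqy kpoy csjq wji
Hunk 2: at line 7 remove [elyx] add [mtjc] -> 12 lines: tmxt qqq pnhg tvzpc zqjo gvli ztrcz mtjc fqy kpoy csjq wji
Hunk 3: at line 8 remove [kpoy] add [jpx,rlu,ezzas] -> 14 lines: tmxt qqq pnhg tvzpc zqjo gvli ztrcz mtjc fqy jpx rlu ezzas csjq wji
Hunk 4: at line 8 remove [fqy,jpx,rlu] add [armp,nrj,qvybg] -> 14 lines: tmxt qqq pnhg tvzpc zqjo gvli ztrcz mtjc armp nrj qvybg ezzas csjq wji
Hunk 5: at line 4 remove [gvli] add [azzs,xqq,egun] -> 16 lines: tmxt qqq pnhg tvzpc zqjo azzs xqq egun ztrcz mtjc armp nrj qvybg ezzas csjq wji
Hunk 6: at line 13 remove [ezzas,csjq] add [kmqa,erk,uencl] -> 17 lines: tmxt qqq pnhg tvzpc zqjo azzs xqq egun ztrcz mtjc armp nrj qvybg kmqa erk uencl wji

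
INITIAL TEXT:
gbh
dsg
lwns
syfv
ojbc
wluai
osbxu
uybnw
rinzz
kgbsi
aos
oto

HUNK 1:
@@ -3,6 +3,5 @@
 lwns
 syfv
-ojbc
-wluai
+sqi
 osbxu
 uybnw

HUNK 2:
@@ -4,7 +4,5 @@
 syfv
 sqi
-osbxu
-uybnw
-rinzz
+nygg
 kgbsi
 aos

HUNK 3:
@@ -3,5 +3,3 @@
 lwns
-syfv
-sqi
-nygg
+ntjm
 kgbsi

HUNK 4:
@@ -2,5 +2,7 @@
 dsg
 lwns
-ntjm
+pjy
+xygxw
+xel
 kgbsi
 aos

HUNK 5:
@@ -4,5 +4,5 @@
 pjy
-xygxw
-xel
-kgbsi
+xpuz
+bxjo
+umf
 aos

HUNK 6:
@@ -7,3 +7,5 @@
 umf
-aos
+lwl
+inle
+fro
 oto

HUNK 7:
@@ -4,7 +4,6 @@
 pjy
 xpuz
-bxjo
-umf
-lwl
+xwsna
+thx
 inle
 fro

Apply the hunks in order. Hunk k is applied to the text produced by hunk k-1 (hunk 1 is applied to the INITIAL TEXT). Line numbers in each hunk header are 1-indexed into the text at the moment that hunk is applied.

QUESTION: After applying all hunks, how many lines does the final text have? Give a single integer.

Hunk 1: at line 3 remove [ojbc,wluai] add [sqi] -> 11 lines: gbh dsg lwns syfv sqi osbxu uybnw rinzz kgbsi aos oto
Hunk 2: at line 4 remove [osbxu,uybnw,rinzz] add [nygg] -> 9 lines: gbh dsg lwns syfv sqi nygg kgbsi aos oto
Hunk 3: at line 3 remove [syfv,sqi,nygg] add [ntjm] -> 7 lines: gbh dsg lwns ntjm kgbsi aos oto
Hunk 4: at line 2 remove [ntjm] add [pjy,xygxw,xel] -> 9 lines: gbh dsg lwns pjy xygxw xel kgbsi aos oto
Hunk 5: at line 4 remove [xygxw,xel,kgbsi] add [xpuz,bxjo,umf] -> 9 lines: gbh dsg lwns pjy xpuz bxjo umf aos oto
Hunk 6: at line 7 remove [aos] add [lwl,inle,fro] -> 11 lines: gbh dsg lwns pjy xpuz bxjo umf lwl inle fro oto
Hunk 7: at line 4 remove [bxjo,umf,lwl] add [xwsna,thx] -> 10 lines: gbh dsg lwns pjy xpuz xwsna thx inle fro oto
Final line count: 10

Answer: 10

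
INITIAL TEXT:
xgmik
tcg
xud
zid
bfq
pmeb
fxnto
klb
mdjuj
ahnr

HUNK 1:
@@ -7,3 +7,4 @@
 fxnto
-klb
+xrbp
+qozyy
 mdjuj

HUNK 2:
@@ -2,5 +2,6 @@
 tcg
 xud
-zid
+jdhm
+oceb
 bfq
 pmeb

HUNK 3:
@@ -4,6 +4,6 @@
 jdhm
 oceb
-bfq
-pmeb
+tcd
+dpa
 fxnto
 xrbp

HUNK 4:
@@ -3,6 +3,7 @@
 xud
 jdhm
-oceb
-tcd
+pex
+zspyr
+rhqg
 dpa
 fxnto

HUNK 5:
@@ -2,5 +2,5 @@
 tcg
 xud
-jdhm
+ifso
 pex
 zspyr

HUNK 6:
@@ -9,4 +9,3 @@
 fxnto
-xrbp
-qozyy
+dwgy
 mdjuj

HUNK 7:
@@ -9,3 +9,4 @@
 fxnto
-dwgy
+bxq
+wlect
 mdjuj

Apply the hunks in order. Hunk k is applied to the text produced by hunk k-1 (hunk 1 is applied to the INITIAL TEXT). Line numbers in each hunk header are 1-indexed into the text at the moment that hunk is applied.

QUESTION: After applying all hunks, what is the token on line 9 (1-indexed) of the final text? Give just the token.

Answer: fxnto

Derivation:
Hunk 1: at line 7 remove [klb] add [xrbp,qozyy] -> 11 lines: xgmik tcg xud zid bfq pmeb fxnto xrbp qozyy mdjuj ahnr
Hunk 2: at line 2 remove [zid] add [jdhm,oceb] -> 12 lines: xgmik tcg xud jdhm oceb bfq pmeb fxnto xrbp qozyy mdjuj ahnr
Hunk 3: at line 4 remove [bfq,pmeb] add [tcd,dpa] -> 12 lines: xgmik tcg xud jdhm oceb tcd dpa fxnto xrbp qozyy mdjuj ahnr
Hunk 4: at line 3 remove [oceb,tcd] add [pex,zspyr,rhqg] -> 13 lines: xgmik tcg xud jdhm pex zspyr rhqg dpa fxnto xrbp qozyy mdjuj ahnr
Hunk 5: at line 2 remove [jdhm] add [ifso] -> 13 lines: xgmik tcg xud ifso pex zspyr rhqg dpa fxnto xrbp qozyy mdjuj ahnr
Hunk 6: at line 9 remove [xrbp,qozyy] add [dwgy] -> 12 lines: xgmik tcg xud ifso pex zspyr rhqg dpa fxnto dwgy mdjuj ahnr
Hunk 7: at line 9 remove [dwgy] add [bxq,wlect] -> 13 lines: xgmik tcg xud ifso pex zspyr rhqg dpa fxnto bxq wlect mdjuj ahnr
Final line 9: fxnto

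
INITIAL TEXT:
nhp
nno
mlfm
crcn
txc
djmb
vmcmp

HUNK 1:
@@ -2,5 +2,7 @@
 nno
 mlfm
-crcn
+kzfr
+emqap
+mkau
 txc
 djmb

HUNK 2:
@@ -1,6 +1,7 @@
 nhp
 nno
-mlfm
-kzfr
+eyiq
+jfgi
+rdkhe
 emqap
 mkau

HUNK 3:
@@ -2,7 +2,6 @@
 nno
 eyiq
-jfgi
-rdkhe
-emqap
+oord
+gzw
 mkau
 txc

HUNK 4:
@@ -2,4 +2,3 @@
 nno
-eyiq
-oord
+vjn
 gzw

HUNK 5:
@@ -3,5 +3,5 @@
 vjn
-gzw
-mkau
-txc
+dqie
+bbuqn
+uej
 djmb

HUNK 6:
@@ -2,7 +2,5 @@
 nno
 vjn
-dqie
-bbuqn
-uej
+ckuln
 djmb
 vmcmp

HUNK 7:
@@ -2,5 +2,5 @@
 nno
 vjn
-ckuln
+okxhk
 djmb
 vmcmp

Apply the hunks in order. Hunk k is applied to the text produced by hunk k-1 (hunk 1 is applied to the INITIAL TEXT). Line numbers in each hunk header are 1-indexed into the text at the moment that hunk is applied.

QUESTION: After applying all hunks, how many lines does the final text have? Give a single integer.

Answer: 6

Derivation:
Hunk 1: at line 2 remove [crcn] add [kzfr,emqap,mkau] -> 9 lines: nhp nno mlfm kzfr emqap mkau txc djmb vmcmp
Hunk 2: at line 1 remove [mlfm,kzfr] add [eyiq,jfgi,rdkhe] -> 10 lines: nhp nno eyiq jfgi rdkhe emqap mkau txc djmb vmcmp
Hunk 3: at line 2 remove [jfgi,rdkhe,emqap] add [oord,gzw] -> 9 lines: nhp nno eyiq oord gzw mkau txc djmb vmcmp
Hunk 4: at line 2 remove [eyiq,oord] add [vjn] -> 8 lines: nhp nno vjn gzw mkau txc djmb vmcmp
Hunk 5: at line 3 remove [gzw,mkau,txc] add [dqie,bbuqn,uej] -> 8 lines: nhp nno vjn dqie bbuqn uej djmb vmcmp
Hunk 6: at line 2 remove [dqie,bbuqn,uej] add [ckuln] -> 6 lines: nhp nno vjn ckuln djmb vmcmp
Hunk 7: at line 2 remove [ckuln] add [okxhk] -> 6 lines: nhp nno vjn okxhk djmb vmcmp
Final line count: 6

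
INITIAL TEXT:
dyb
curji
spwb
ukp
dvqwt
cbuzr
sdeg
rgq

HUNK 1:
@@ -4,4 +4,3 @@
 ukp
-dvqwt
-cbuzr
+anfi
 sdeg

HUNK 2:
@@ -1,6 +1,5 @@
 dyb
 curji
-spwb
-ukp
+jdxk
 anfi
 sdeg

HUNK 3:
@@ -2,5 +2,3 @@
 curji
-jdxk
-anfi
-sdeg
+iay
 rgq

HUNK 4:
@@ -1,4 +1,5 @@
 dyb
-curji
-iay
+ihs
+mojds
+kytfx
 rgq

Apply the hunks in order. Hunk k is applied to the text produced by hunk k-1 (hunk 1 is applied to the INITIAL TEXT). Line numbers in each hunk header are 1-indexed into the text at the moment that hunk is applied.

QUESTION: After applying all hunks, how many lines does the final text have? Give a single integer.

Hunk 1: at line 4 remove [dvqwt,cbuzr] add [anfi] -> 7 lines: dyb curji spwb ukp anfi sdeg rgq
Hunk 2: at line 1 remove [spwb,ukp] add [jdxk] -> 6 lines: dyb curji jdxk anfi sdeg rgq
Hunk 3: at line 2 remove [jdxk,anfi,sdeg] add [iay] -> 4 lines: dyb curji iay rgq
Hunk 4: at line 1 remove [curji,iay] add [ihs,mojds,kytfx] -> 5 lines: dyb ihs mojds kytfx rgq
Final line count: 5

Answer: 5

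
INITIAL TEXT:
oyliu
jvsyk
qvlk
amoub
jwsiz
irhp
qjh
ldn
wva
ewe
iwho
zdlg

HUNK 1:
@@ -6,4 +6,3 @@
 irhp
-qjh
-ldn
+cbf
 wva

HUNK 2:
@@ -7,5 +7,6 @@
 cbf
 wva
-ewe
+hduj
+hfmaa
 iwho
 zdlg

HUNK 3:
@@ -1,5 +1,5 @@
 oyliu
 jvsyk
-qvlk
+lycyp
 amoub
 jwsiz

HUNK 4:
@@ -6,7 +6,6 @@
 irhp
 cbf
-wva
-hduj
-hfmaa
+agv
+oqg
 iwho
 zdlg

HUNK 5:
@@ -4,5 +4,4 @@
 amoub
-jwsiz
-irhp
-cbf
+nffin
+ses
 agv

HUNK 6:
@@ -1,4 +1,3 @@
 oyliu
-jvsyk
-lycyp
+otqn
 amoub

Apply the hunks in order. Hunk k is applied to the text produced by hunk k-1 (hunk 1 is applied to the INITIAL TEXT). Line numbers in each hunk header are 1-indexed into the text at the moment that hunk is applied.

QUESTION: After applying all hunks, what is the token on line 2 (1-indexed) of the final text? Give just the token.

Hunk 1: at line 6 remove [qjh,ldn] add [cbf] -> 11 lines: oyliu jvsyk qvlk amoub jwsiz irhp cbf wva ewe iwho zdlg
Hunk 2: at line 7 remove [ewe] add [hduj,hfmaa] -> 12 lines: oyliu jvsyk qvlk amoub jwsiz irhp cbf wva hduj hfmaa iwho zdlg
Hunk 3: at line 1 remove [qvlk] add [lycyp] -> 12 lines: oyliu jvsyk lycyp amoub jwsiz irhp cbf wva hduj hfmaa iwho zdlg
Hunk 4: at line 6 remove [wva,hduj,hfmaa] add [agv,oqg] -> 11 lines: oyliu jvsyk lycyp amoub jwsiz irhp cbf agv oqg iwho zdlg
Hunk 5: at line 4 remove [jwsiz,irhp,cbf] add [nffin,ses] -> 10 lines: oyliu jvsyk lycyp amoub nffin ses agv oqg iwho zdlg
Hunk 6: at line 1 remove [jvsyk,lycyp] add [otqn] -> 9 lines: oyliu otqn amoub nffin ses agv oqg iwho zdlg
Final line 2: otqn

Answer: otqn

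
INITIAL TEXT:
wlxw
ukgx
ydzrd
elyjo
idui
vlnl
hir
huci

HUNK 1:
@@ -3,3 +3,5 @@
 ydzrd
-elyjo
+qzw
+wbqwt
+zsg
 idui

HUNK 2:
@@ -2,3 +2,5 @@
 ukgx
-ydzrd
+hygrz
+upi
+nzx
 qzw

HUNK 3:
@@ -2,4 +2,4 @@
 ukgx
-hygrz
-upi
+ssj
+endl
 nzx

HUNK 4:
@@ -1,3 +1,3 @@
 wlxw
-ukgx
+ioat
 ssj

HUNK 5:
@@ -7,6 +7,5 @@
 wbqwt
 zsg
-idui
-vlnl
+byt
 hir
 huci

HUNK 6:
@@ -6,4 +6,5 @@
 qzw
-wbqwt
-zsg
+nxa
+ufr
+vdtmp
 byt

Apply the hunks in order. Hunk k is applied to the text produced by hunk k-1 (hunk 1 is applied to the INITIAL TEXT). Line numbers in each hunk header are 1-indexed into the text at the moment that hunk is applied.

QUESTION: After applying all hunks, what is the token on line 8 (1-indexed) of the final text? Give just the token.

Answer: ufr

Derivation:
Hunk 1: at line 3 remove [elyjo] add [qzw,wbqwt,zsg] -> 10 lines: wlxw ukgx ydzrd qzw wbqwt zsg idui vlnl hir huci
Hunk 2: at line 2 remove [ydzrd] add [hygrz,upi,nzx] -> 12 lines: wlxw ukgx hygrz upi nzx qzw wbqwt zsg idui vlnl hir huci
Hunk 3: at line 2 remove [hygrz,upi] add [ssj,endl] -> 12 lines: wlxw ukgx ssj endl nzx qzw wbqwt zsg idui vlnl hir huci
Hunk 4: at line 1 remove [ukgx] add [ioat] -> 12 lines: wlxw ioat ssj endl nzx qzw wbqwt zsg idui vlnl hir huci
Hunk 5: at line 7 remove [idui,vlnl] add [byt] -> 11 lines: wlxw ioat ssj endl nzx qzw wbqwt zsg byt hir huci
Hunk 6: at line 6 remove [wbqwt,zsg] add [nxa,ufr,vdtmp] -> 12 lines: wlxw ioat ssj endl nzx qzw nxa ufr vdtmp byt hir huci
Final line 8: ufr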